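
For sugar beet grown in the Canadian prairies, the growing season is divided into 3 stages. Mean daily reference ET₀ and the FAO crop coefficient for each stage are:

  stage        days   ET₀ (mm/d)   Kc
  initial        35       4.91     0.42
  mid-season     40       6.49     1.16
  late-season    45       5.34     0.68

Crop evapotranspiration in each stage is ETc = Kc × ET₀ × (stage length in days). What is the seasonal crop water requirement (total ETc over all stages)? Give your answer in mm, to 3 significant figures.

initial: 0.42 × 4.91 × 35 = 72.18 mm
mid-season: 1.16 × 6.49 × 40 = 301.14 mm
late-season: 0.68 × 5.34 × 45 = 163.40 mm
Seasonal total = 536.72 mm

537 mm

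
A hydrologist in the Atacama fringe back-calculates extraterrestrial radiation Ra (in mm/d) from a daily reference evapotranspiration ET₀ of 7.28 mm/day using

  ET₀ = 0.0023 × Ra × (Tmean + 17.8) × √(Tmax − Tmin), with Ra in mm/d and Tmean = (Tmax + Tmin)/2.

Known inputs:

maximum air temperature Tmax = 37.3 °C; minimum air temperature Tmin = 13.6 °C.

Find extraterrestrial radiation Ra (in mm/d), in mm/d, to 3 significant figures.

15.0 mm/d

Tmean = 25.45 °C; √ΔT = 4.8683
Ra = ET₀ / [0.0023 × (Tmean+17.8) × √ΔT] = 7.28 / (0.0023 × 43.25 × 4.8683) = 15.033 mm/d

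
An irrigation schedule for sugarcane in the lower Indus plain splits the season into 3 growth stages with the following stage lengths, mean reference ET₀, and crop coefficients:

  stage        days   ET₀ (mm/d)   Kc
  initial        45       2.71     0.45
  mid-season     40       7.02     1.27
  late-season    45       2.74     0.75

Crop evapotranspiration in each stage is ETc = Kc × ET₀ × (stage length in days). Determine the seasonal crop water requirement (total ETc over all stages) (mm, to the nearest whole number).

504 mm

initial: 0.45 × 2.71 × 45 = 54.88 mm
mid-season: 1.27 × 7.02 × 40 = 356.62 mm
late-season: 0.75 × 2.74 × 45 = 92.48 mm
Seasonal total = 503.98 mm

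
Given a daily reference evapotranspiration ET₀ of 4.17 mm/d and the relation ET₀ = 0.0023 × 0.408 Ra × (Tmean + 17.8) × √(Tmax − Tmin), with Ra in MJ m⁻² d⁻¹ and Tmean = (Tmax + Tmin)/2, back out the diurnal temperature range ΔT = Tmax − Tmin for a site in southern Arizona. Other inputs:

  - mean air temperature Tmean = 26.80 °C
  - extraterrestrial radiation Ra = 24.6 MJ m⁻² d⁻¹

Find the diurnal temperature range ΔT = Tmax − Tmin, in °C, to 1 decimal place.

16.4 °C

√ΔT = ET₀ / [0.0023 × 0.408 × Ra × (Tmean+17.8)] = 4.17 / (0.0023 × 10.0368 × 44.60) = 4.0502
ΔT = 4.0502² = 16.404 °C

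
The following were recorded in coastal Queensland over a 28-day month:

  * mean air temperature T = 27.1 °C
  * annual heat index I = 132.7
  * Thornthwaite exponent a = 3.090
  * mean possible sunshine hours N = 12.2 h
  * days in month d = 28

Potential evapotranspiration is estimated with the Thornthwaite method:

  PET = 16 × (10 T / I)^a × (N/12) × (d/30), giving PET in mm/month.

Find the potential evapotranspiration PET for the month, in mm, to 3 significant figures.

138 mm

10T/I = 10 × 27.1 / 132.7 = 2.0422
(10T/I)^a = 2.0422^3.090 = 9.0825
Uncorrected PET = 16 × 9.0825 = 145.320 mm
Correction = (N/12)(d/30) = (12.2/12)(28/30) = 0.9489
PET = 145.320 × 0.9489 = 137.894 mm/month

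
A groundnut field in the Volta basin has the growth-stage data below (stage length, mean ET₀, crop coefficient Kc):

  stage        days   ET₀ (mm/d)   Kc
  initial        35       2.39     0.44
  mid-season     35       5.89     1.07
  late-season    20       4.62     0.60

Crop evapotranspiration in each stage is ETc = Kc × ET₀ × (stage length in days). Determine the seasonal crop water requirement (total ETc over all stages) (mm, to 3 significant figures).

313 mm

initial: 0.44 × 2.39 × 35 = 36.81 mm
mid-season: 1.07 × 5.89 × 35 = 220.58 mm
late-season: 0.60 × 4.62 × 20 = 55.44 mm
Seasonal total = 312.83 mm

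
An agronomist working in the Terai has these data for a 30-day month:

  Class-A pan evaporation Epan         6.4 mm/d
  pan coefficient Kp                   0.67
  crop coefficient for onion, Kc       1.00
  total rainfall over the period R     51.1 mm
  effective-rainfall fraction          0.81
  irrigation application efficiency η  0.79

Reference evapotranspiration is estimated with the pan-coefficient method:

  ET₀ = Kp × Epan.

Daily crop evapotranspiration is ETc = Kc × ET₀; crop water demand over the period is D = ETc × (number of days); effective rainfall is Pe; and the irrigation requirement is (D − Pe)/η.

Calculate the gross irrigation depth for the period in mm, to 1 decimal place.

110.4 mm

ET₀ = 0.67 × 6.4 = 4.2880 mm/d
ETc = Kc × ET₀ = 1.00 × 4.2880 = 4.2880 mm/d
Crop demand D = ETc × 30 d = 4.2880 × 30 = 128.640 mm
Pe = 0.81 × 51.1 = 41.391 mm
D − Pe = 128.640 − 41.391 = 87.249 mm
Gross irrigation = 87.249 / 0.79 = 110.442 mm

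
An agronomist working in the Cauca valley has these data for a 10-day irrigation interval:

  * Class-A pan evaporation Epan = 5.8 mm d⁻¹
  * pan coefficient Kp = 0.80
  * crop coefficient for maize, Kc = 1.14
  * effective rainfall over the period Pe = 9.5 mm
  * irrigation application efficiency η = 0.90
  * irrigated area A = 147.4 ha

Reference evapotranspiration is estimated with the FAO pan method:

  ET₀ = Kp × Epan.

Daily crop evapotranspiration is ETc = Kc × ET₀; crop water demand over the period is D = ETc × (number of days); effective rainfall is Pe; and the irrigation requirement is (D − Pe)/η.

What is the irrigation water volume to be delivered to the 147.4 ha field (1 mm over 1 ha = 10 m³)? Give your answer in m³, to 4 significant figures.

71070 m³

ET₀ = 0.80 × 5.8 = 4.6400 mm/d
ETc = Kc × ET₀ = 1.14 × 4.6400 = 5.2896 mm/d
Crop demand D = ETc × 10 d = 5.2896 × 10 = 52.896 mm
D − Pe = 52.896 − 9.5 = 43.396 mm
Gross irrigation = 43.396 / 0.90 = 48.218 mm
Volume = 48.218 mm × 147.4 ha × 10 = 71073.3 m³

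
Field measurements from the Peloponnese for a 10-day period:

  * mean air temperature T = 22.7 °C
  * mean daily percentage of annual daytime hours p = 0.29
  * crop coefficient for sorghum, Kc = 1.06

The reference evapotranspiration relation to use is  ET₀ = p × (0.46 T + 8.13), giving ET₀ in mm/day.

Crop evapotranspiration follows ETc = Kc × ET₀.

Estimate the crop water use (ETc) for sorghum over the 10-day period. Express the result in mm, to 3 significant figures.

ET₀ = 0.29 × (0.46 × 22.7 + 8.13) = 0.29 × 18.572 = 5.3859 mm/d
ETc = Kc × ET₀ = 1.06 × 5.3859 = 5.7091 mm/d
Over 10 days: 5.7091 × 10 = 57.091 mm

57.1 mm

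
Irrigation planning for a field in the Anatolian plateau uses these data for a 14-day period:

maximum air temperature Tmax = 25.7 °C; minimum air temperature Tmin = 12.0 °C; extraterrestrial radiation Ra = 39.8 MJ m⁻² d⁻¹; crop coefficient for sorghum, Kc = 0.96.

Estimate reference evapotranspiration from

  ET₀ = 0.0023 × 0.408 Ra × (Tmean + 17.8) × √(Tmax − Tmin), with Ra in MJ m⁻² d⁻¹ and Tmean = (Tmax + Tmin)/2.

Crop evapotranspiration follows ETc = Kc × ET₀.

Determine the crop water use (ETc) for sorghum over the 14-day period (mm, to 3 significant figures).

68.1 mm

Tmean = (25.7 + 12.0)/2 = 18.85 °C
0.408 Ra = 0.408 × 39.8 = 16.2384 mm/d equivalent
ET₀ = 0.0023 × 16.2384 × (18.85 + 17.8) × √13.7 = 0.0023 × 16.2384 × 36.65 × 3.7014 = 5.0665 mm/d
ETc = Kc × ET₀ = 0.96 × 5.0665 = 4.8638 mm/d
Over 14 days: 4.8638 × 14 = 68.093 mm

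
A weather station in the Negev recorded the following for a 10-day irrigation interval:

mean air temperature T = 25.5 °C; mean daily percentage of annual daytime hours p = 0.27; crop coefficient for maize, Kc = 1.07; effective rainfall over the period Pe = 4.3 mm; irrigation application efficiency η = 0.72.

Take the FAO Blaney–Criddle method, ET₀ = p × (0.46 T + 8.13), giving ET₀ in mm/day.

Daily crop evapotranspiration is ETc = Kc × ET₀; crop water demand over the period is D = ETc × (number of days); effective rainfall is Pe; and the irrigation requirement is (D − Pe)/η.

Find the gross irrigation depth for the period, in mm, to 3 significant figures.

73.7 mm

ET₀ = 0.27 × (0.46 × 25.5 + 8.13) = 0.27 × 19.860 = 5.3622 mm/d
ETc = Kc × ET₀ = 1.07 × 5.3622 = 5.7376 mm/d
Crop demand D = ETc × 10 d = 5.7376 × 10 = 57.376 mm
D − Pe = 57.376 − 4.3 = 53.076 mm
Gross irrigation = 53.076 / 0.72 = 73.717 mm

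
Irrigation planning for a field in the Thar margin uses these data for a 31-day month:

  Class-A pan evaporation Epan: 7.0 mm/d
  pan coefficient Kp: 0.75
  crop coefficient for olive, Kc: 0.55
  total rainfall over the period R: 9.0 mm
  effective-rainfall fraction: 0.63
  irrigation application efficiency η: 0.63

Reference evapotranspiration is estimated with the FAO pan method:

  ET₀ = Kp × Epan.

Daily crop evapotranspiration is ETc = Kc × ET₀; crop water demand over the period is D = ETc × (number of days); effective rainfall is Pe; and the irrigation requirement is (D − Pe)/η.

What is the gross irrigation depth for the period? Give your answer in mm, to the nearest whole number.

133 mm

ET₀ = 0.75 × 7.0 = 5.2500 mm/d
ETc = Kc × ET₀ = 0.55 × 5.2500 = 2.8875 mm/d
Crop demand D = ETc × 31 d = 2.8875 × 31 = 89.513 mm
Pe = 0.63 × 9.0 = 5.670 mm
D − Pe = 89.513 − 5.670 = 83.843 mm
Gross irrigation = 83.843 / 0.63 = 133.084 mm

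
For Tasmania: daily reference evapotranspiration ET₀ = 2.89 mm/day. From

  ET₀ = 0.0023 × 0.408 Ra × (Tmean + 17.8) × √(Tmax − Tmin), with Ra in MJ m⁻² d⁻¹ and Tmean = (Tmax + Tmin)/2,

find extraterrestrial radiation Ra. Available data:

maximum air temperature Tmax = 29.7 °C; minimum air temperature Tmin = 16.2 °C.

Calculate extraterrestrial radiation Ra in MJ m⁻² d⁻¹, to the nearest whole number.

21 MJ m⁻² d⁻¹

Tmean = (29.7+16.2)/2 = 22.95 °C; ΔT = 13.5
Ra = ET₀ / [0.0023 × 0.408 × (Tmean+17.8) × √ΔT]
   = 2.89 / (0.0023 × 0.408 × 40.75 × 3.6742) = 20.569 MJ m⁻² d⁻¹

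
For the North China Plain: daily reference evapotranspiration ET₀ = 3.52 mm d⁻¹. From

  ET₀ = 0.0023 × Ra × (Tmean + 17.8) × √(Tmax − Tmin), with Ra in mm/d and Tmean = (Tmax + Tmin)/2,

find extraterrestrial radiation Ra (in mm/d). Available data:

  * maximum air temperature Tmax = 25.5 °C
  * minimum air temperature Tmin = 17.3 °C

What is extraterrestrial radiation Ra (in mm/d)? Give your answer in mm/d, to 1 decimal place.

13.6 mm/d

Tmean = 21.40 °C; √ΔT = 2.8636
Ra = ET₀ / [0.0023 × (Tmean+17.8) × √ΔT] = 3.52 / (0.0023 × 39.20 × 2.8636) = 13.634 mm/d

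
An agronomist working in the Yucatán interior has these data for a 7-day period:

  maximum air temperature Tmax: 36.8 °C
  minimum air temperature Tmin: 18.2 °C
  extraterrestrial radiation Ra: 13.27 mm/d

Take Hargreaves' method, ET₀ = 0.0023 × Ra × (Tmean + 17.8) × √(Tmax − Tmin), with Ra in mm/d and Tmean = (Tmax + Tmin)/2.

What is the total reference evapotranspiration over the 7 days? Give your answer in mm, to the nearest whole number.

42 mm

Tmean = (36.8 + 18.2)/2 = 27.50 °C
ET₀ = 0.0023 × 13.27 × (27.50 + 17.8) × √18.6 = 0.0023 × 13.27 × 45.30 × 4.3128 = 5.9629 mm/d
Over 7 days: 5.9629 × 7 = 41.740 mm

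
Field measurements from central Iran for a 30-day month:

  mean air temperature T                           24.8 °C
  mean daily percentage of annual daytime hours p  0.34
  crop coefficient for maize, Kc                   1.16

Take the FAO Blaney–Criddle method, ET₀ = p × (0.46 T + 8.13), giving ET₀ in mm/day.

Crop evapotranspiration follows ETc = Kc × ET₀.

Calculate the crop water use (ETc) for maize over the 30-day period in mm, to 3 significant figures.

ET₀ = 0.34 × (0.46 × 24.8 + 8.13) = 0.34 × 19.538 = 6.6429 mm/d
ETc = Kc × ET₀ = 1.16 × 6.6429 = 7.7058 mm/d
Over 30 days: 7.7058 × 30 = 231.174 mm

231 mm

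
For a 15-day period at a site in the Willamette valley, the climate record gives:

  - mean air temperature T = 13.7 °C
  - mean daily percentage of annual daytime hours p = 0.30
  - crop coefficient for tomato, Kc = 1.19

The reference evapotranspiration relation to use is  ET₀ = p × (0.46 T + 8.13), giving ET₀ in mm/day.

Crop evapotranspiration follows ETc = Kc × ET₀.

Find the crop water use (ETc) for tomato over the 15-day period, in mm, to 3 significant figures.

77.3 mm

ET₀ = 0.30 × (0.46 × 13.7 + 8.13) = 0.30 × 14.432 = 4.3296 mm/d
ETc = Kc × ET₀ = 1.19 × 4.3296 = 5.1522 mm/d
Over 15 days: 5.1522 × 15 = 77.283 mm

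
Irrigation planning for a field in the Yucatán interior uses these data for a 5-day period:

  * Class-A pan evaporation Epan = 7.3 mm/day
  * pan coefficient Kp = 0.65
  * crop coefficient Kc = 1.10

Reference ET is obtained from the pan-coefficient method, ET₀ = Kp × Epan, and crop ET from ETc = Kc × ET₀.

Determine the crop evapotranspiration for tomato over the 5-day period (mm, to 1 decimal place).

ET₀ = 0.65 × 7.3 = 4.7450 mm/d
ETc = Kc × ET₀ = 1.10 × 4.7450 = 5.2195 mm/d
Over 5 days: 5.2195 × 5 = 26.098 mm

26.1 mm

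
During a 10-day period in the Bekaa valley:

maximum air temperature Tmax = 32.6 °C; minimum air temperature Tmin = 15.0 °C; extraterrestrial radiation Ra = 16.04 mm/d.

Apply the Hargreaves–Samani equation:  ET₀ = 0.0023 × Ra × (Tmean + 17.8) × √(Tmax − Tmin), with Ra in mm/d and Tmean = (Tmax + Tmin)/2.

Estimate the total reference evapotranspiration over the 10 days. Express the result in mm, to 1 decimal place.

64.4 mm

Tmean = (32.6 + 15.0)/2 = 23.80 °C
ET₀ = 0.0023 × 16.04 × (23.80 + 17.8) × √17.6 = 0.0023 × 16.04 × 41.60 × 4.1952 = 6.4384 mm/d
Over 10 days: 6.4384 × 10 = 64.384 mm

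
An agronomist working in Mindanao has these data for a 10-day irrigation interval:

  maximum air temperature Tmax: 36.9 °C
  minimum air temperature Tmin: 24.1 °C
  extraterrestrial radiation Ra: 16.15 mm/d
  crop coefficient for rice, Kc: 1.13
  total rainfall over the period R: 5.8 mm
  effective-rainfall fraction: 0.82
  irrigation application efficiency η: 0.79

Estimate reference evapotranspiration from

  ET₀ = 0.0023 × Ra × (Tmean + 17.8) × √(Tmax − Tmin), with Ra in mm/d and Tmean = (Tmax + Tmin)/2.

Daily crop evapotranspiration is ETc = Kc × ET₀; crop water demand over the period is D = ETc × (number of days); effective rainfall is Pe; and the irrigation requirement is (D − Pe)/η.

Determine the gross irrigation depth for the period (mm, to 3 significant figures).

85.8 mm

Tmean = (36.9 + 24.1)/2 = 30.50 °C
ET₀ = 0.0023 × 16.15 × (30.50 + 17.8) × √12.8 = 0.0023 × 16.15 × 48.30 × 3.5777 = 6.4188 mm/d
ETc = Kc × ET₀ = 1.13 × 6.4188 = 7.2532 mm/d
Crop demand D = ETc × 10 d = 7.2532 × 10 = 72.532 mm
Pe = 0.82 × 5.8 = 4.756 mm
D − Pe = 72.532 − 4.756 = 67.776 mm
Gross irrigation = 67.776 / 0.79 = 85.792 mm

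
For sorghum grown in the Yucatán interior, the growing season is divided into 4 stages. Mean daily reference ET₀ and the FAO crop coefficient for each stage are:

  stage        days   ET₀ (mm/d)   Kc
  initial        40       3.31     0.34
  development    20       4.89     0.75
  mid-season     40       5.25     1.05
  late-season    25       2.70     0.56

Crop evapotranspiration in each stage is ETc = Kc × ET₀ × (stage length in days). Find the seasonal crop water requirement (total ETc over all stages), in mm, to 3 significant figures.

377 mm

initial: 0.34 × 3.31 × 40 = 45.02 mm
development: 0.75 × 4.89 × 20 = 73.35 mm
mid-season: 1.05 × 5.25 × 40 = 220.50 mm
late-season: 0.56 × 2.70 × 25 = 37.80 mm
Seasonal total = 376.67 mm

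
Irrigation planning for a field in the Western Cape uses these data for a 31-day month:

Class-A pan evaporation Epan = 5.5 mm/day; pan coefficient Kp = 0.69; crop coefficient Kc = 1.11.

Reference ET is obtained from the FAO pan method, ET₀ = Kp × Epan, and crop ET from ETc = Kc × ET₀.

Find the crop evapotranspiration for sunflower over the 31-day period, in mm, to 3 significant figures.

ET₀ = 0.69 × 5.5 = 3.7950 mm/d
ETc = Kc × ET₀ = 1.11 × 3.7950 = 4.2125 mm/d
Over 31 days: 4.2125 × 31 = 130.588 mm

131 mm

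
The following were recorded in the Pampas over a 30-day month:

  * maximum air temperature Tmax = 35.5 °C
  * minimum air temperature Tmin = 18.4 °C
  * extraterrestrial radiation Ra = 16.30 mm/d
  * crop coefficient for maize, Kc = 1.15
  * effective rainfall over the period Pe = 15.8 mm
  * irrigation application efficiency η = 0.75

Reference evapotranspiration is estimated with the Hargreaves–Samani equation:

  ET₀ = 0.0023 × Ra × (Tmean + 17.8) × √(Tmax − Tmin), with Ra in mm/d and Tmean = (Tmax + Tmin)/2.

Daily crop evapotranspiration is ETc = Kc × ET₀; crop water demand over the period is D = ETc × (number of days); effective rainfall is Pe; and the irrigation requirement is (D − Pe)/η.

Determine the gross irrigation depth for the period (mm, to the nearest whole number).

Tmean = (35.5 + 18.4)/2 = 26.95 °C
ET₀ = 0.0023 × 16.30 × (26.95 + 17.8) × √17.1 = 0.0023 × 16.30 × 44.75 × 4.1352 = 6.9375 mm/d
ETc = Kc × ET₀ = 1.15 × 6.9375 = 7.9781 mm/d
Crop demand D = ETc × 30 d = 7.9781 × 30 = 239.343 mm
D − Pe = 239.343 − 15.8 = 223.543 mm
Gross irrigation = 223.543 / 0.75 = 298.057 mm

298 mm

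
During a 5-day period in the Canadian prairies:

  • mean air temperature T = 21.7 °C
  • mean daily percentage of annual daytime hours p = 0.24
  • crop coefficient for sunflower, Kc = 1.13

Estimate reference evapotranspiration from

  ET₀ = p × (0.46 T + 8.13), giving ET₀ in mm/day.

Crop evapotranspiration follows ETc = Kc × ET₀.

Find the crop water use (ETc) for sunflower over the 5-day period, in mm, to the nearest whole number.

25 mm

ET₀ = 0.24 × (0.46 × 21.7 + 8.13) = 0.24 × 18.112 = 4.3469 mm/d
ETc = Kc × ET₀ = 1.13 × 4.3469 = 4.9120 mm/d
Over 5 days: 4.9120 × 5 = 24.560 mm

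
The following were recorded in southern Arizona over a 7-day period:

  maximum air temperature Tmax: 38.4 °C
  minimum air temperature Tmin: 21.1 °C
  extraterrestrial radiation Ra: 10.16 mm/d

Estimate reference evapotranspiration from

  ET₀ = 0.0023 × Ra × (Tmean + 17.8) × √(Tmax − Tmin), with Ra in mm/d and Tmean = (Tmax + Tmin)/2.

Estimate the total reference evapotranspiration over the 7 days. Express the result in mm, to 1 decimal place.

32.4 mm

Tmean = (38.4 + 21.1)/2 = 29.75 °C
ET₀ = 0.0023 × 10.16 × (29.75 + 17.8) × √17.3 = 0.0023 × 10.16 × 47.55 × 4.1593 = 4.6216 mm/d
Over 7 days: 4.6216 × 7 = 32.351 mm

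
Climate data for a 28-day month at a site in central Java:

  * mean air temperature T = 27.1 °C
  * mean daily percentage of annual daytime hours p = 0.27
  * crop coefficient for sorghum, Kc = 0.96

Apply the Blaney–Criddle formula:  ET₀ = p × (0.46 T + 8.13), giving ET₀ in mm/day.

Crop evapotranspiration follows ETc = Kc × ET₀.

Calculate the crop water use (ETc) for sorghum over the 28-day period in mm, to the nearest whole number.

149 mm

ET₀ = 0.27 × (0.46 × 27.1 + 8.13) = 0.27 × 20.596 = 5.5609 mm/d
ETc = Kc × ET₀ = 0.96 × 5.5609 = 5.3385 mm/d
Over 28 days: 5.3385 × 28 = 149.478 mm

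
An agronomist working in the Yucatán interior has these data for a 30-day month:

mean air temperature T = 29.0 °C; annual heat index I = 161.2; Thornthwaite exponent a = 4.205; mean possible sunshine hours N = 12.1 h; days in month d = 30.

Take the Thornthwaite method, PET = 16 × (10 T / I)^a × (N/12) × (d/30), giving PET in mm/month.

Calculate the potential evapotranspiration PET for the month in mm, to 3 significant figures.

191 mm

10T/I = 10 × 29.0 / 161.2 = 1.7990
(10T/I)^a = 1.7990^4.205 = 11.8142
Uncorrected PET = 16 × 11.8142 = 189.027 mm
Correction = (N/12)(d/30) = (12.1/12)(30/30) = 1.0083
PET = 189.027 × 1.0083 = 190.596 mm/month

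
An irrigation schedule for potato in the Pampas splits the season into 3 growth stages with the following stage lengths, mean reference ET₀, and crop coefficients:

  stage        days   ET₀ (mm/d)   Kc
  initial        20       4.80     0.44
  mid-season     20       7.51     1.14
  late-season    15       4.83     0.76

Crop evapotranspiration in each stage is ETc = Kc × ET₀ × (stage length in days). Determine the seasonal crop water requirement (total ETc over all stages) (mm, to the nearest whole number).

initial: 0.44 × 4.80 × 20 = 42.24 mm
mid-season: 1.14 × 7.51 × 20 = 171.23 mm
late-season: 0.76 × 4.83 × 15 = 55.06 mm
Seasonal total = 268.53 mm

269 mm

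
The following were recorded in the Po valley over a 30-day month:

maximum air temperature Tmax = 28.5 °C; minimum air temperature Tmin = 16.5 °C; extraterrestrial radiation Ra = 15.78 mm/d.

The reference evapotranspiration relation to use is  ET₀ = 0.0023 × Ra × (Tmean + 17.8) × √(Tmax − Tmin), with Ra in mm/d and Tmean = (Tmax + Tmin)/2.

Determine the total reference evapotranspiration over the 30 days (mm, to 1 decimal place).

152.0 mm

Tmean = (28.5 + 16.5)/2 = 22.50 °C
ET₀ = 0.0023 × 15.78 × (22.50 + 17.8) × √12.0 = 0.0023 × 15.78 × 40.30 × 3.4641 = 5.0668 mm/d
Over 30 days: 5.0668 × 30 = 152.004 mm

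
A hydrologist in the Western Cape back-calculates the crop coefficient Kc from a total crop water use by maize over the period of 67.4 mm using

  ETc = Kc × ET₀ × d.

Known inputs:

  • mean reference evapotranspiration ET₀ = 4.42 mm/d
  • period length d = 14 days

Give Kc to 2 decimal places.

ETc = Kc × ET₀ × d  ⇒  Kc = ETc / (ET₀ × d)
Kc = 67.4 / (4.42 × 14) = 67.4 / 61.88 = 1.0892

1.09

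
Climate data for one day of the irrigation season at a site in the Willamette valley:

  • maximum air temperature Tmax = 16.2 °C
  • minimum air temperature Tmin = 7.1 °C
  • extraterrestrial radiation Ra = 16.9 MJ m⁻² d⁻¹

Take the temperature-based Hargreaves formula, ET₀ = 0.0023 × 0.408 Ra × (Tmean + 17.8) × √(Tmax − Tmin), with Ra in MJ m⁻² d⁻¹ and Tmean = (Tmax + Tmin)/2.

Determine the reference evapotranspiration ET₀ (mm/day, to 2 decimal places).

1.41 mm/day

Tmean = (16.2 + 7.1)/2 = 11.65 °C
0.408 Ra = 0.408 × 16.9 = 6.8952 mm/d equivalent
ET₀ = 0.0023 × 6.8952 × (11.65 + 17.8) × √9.1 = 0.0023 × 6.8952 × 29.45 × 3.0166 = 1.4089 mm/d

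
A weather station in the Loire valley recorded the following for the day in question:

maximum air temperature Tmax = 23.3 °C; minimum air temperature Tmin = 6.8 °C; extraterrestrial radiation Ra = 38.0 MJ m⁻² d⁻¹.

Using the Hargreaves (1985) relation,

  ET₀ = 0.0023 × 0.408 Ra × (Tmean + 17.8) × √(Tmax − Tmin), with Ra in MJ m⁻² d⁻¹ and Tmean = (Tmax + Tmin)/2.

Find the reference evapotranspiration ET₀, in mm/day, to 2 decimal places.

Tmean = (23.3 + 6.8)/2 = 15.05 °C
0.408 Ra = 0.408 × 38.0 = 15.5040 mm/d equivalent
ET₀ = 0.0023 × 15.5040 × (15.05 + 17.8) × √16.5 = 0.0023 × 15.5040 × 32.85 × 4.0620 = 4.7582 mm/d

4.76 mm/day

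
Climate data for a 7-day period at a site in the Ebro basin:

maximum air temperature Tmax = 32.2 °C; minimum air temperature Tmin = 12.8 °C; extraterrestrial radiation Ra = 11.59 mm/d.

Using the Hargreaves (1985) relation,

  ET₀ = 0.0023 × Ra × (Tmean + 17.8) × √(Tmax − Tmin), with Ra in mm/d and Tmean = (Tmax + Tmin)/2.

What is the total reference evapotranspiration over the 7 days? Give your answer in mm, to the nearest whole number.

33 mm

Tmean = (32.2 + 12.8)/2 = 22.50 °C
ET₀ = 0.0023 × 11.59 × (22.50 + 17.8) × √19.4 = 0.0023 × 11.59 × 40.30 × 4.4045 = 4.7317 mm/d
Over 7 days: 4.7317 × 7 = 33.122 mm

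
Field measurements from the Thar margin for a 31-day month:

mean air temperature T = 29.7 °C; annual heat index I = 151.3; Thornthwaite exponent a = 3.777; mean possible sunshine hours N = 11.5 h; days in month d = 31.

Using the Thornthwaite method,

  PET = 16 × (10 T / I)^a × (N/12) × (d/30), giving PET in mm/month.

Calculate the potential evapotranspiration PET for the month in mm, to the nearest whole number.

10T/I = 10 × 29.7 / 151.3 = 1.9630
(10T/I)^a = 1.9630^3.777 = 12.7750
Uncorrected PET = 16 × 12.7750 = 204.400 mm
Correction = (N/12)(d/30) = (11.5/12)(31/30) = 0.9903
PET = 204.400 × 0.9903 = 202.417 mm/month

202 mm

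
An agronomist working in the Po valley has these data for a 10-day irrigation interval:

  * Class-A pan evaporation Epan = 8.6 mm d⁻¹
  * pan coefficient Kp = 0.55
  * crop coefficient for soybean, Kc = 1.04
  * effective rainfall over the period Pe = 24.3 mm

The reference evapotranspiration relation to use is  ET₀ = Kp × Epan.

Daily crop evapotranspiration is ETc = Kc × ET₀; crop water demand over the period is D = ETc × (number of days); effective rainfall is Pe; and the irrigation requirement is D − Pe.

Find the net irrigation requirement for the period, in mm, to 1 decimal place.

ET₀ = 0.55 × 8.6 = 4.7300 mm/d
ETc = Kc × ET₀ = 1.04 × 4.7300 = 4.9192 mm/d
Crop demand D = ETc × 10 d = 4.9192 × 10 = 49.192 mm
D − Pe = 49.192 − 24.3 = 24.892 mm

24.9 mm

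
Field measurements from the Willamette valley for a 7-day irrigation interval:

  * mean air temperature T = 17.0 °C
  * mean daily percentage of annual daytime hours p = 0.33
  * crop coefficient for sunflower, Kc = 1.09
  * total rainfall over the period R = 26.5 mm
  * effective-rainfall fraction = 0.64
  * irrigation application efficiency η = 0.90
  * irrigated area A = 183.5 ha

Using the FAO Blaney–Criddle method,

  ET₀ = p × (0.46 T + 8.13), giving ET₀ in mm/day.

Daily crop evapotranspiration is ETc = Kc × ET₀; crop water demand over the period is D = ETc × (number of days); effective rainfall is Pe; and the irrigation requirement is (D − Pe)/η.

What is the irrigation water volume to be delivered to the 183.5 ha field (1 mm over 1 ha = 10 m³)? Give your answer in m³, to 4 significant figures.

47300 m³

ET₀ = 0.33 × (0.46 × 17.0 + 8.13) = 0.33 × 15.950 = 5.2635 mm/d
ETc = Kc × ET₀ = 1.09 × 5.2635 = 5.7372 mm/d
Crop demand D = ETc × 7 d = 5.7372 × 7 = 40.160 mm
Pe = 0.64 × 26.5 = 16.960 mm
D − Pe = 40.160 − 16.960 = 23.200 mm
Gross irrigation = 23.200 / 0.90 = 25.778 mm
Volume = 25.778 mm × 183.5 ha × 10 = 47302.6 m³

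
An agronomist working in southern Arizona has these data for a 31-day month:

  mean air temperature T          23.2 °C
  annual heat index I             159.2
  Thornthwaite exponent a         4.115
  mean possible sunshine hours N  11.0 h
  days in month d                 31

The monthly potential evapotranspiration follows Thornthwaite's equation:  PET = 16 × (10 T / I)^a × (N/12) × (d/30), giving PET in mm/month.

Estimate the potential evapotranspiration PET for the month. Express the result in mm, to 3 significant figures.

71.4 mm

10T/I = 10 × 23.2 / 159.2 = 1.4573
(10T/I)^a = 1.4573^4.115 = 4.7098
Uncorrected PET = 16 × 4.7098 = 75.357 mm
Correction = (N/12)(d/30) = (11.0/12)(31/30) = 0.9472
PET = 75.357 × 0.9472 = 71.378 mm/month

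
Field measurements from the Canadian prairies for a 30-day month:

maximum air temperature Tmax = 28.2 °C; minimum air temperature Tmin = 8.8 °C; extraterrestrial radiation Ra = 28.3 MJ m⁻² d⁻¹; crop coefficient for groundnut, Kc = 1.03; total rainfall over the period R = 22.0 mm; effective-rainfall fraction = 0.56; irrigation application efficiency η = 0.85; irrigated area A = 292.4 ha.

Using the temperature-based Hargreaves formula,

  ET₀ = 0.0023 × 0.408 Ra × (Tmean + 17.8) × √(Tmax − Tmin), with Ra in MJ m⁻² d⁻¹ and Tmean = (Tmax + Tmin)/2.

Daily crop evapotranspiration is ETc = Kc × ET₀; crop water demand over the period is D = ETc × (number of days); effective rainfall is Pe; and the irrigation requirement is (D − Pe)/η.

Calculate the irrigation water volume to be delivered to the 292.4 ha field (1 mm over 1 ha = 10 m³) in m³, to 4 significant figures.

Tmean = (28.2 + 8.8)/2 = 18.50 °C
0.408 Ra = 0.408 × 28.3 = 11.5464 mm/d equivalent
ET₀ = 0.0023 × 11.5464 × (18.50 + 17.8) × √19.4 = 0.0023 × 11.5464 × 36.30 × 4.4045 = 4.2460 mm/d
ETc = Kc × ET₀ = 1.03 × 4.2460 = 4.3734 mm/d
Crop demand D = ETc × 30 d = 4.3734 × 30 = 131.202 mm
Pe = 0.56 × 22.0 = 12.320 mm
D − Pe = 131.202 − 12.320 = 118.882 mm
Gross irrigation = 118.882 / 0.85 = 139.861 mm
Volume = 139.861 mm × 292.4 ha × 10 = 408953.6 m³

409000 m³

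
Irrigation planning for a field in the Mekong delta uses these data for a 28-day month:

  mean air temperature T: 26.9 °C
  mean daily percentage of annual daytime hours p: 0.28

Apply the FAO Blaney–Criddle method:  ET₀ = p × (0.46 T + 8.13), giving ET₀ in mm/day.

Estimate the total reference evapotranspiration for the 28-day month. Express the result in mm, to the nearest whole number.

ET₀ = 0.28 × (0.46 × 26.9 + 8.13) = 0.28 × 20.504 = 5.7411 mm/d
Monthly total = 5.7411 × 28 = 160.751 mm

161 mm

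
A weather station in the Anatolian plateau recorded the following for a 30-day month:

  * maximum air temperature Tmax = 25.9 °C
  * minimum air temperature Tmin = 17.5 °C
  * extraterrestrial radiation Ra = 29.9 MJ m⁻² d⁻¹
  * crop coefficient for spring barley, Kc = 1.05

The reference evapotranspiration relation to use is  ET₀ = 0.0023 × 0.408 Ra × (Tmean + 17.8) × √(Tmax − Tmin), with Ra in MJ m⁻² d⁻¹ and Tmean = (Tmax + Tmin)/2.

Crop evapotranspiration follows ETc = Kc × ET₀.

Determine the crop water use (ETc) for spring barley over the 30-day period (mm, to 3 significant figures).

101 mm

Tmean = (25.9 + 17.5)/2 = 21.70 °C
0.408 Ra = 0.408 × 29.9 = 12.1992 mm/d equivalent
ET₀ = 0.0023 × 12.1992 × (21.70 + 17.8) × √8.4 = 0.0023 × 12.1992 × 39.50 × 2.8983 = 3.2122 mm/d
ETc = Kc × ET₀ = 1.05 × 3.2122 = 3.3728 mm/d
Over 30 days: 3.3728 × 30 = 101.184 mm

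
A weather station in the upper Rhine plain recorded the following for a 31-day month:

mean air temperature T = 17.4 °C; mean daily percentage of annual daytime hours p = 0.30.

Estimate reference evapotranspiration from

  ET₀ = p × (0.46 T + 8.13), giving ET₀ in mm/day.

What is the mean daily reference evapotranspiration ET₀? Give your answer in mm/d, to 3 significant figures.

ET₀ = 0.30 × (0.46 × 17.4 + 8.13) = 0.30 × 16.134 = 4.8402 mm/d

4.84 mm/d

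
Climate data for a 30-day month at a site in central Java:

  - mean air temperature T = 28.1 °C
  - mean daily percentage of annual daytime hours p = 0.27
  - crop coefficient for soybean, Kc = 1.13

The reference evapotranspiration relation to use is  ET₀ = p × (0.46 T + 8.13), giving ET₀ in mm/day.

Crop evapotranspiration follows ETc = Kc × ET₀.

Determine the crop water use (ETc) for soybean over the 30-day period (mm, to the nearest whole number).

ET₀ = 0.27 × (0.46 × 28.1 + 8.13) = 0.27 × 21.056 = 5.6851 mm/d
ETc = Kc × ET₀ = 1.13 × 5.6851 = 6.4242 mm/d
Over 30 days: 6.4242 × 30 = 192.726 mm

193 mm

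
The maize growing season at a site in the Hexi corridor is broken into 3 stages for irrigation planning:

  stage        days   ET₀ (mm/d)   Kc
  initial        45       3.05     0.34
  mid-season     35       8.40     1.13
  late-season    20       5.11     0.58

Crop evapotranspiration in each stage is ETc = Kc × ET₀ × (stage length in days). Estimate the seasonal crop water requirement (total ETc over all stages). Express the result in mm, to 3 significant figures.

initial: 0.34 × 3.05 × 45 = 46.67 mm
mid-season: 1.13 × 8.40 × 35 = 332.22 mm
late-season: 0.58 × 5.11 × 20 = 59.28 mm
Seasonal total = 438.17 mm

438 mm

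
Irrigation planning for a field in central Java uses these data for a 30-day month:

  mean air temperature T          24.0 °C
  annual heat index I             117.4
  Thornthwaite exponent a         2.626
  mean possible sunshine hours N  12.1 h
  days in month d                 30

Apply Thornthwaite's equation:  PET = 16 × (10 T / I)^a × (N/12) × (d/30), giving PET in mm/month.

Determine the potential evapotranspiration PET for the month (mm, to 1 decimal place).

105.5 mm

10T/I = 10 × 24.0 / 117.4 = 2.0443
(10T/I)^a = 2.0443^2.626 = 6.5387
Uncorrected PET = 16 × 6.5387 = 104.619 mm
Correction = (N/12)(d/30) = (12.1/12)(30/30) = 1.0083
PET = 104.619 × 1.0083 = 105.487 mm/month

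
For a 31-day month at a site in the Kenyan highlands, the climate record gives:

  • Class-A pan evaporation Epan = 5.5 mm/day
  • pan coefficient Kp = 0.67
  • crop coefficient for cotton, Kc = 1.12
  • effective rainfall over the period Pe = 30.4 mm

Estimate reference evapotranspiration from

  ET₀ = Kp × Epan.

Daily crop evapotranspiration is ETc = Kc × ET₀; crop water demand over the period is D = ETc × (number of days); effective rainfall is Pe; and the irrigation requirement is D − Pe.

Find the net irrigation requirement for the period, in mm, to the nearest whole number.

98 mm

ET₀ = 0.67 × 5.5 = 3.6850 mm/d
ETc = Kc × ET₀ = 1.12 × 3.6850 = 4.1272 mm/d
Crop demand D = ETc × 31 d = 4.1272 × 31 = 127.943 mm
D − Pe = 127.943 − 30.4 = 97.543 mm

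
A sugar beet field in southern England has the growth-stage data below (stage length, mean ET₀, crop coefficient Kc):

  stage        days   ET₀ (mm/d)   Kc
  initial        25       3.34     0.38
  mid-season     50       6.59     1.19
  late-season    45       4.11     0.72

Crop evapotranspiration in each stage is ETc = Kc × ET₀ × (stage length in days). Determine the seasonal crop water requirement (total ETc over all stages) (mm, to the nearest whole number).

initial: 0.38 × 3.34 × 25 = 31.73 mm
mid-season: 1.19 × 6.59 × 50 = 392.11 mm
late-season: 0.72 × 4.11 × 45 = 133.16 mm
Seasonal total = 557.00 mm

557 mm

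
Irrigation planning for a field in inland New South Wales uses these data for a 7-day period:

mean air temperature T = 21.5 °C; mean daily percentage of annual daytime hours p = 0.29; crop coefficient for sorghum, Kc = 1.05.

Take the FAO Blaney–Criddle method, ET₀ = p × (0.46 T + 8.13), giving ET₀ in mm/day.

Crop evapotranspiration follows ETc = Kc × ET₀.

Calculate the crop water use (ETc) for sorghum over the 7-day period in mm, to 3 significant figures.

ET₀ = 0.29 × (0.46 × 21.5 + 8.13) = 0.29 × 18.020 = 5.2258 mm/d
ETc = Kc × ET₀ = 1.05 × 5.2258 = 5.4871 mm/d
Over 7 days: 5.4871 × 7 = 38.410 mm

38.4 mm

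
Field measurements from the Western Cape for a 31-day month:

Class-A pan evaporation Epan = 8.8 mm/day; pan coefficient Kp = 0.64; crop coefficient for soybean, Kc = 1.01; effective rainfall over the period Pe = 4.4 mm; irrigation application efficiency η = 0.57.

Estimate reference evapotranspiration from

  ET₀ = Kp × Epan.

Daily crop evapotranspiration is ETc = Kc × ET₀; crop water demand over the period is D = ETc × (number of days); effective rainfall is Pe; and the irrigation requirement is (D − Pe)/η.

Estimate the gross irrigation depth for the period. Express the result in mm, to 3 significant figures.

302 mm

ET₀ = 0.64 × 8.8 = 5.6320 mm/d
ETc = Kc × ET₀ = 1.01 × 5.6320 = 5.6883 mm/d
Crop demand D = ETc × 31 d = 5.6883 × 31 = 176.337 mm
D − Pe = 176.337 − 4.4 = 171.937 mm
Gross irrigation = 171.937 / 0.57 = 301.644 mm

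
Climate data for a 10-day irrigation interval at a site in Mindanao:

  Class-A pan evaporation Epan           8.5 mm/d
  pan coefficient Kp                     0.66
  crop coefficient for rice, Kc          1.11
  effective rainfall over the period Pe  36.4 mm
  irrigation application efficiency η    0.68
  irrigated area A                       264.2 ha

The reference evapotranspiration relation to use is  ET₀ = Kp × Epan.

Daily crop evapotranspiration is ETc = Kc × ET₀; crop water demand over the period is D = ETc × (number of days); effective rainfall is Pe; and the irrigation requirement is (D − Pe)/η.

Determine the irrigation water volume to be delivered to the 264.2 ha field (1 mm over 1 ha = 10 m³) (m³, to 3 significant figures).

ET₀ = 0.66 × 8.5 = 5.6100 mm/d
ETc = Kc × ET₀ = 1.11 × 5.6100 = 6.2271 mm/d
Crop demand D = ETc × 10 d = 6.2271 × 10 = 62.271 mm
D − Pe = 62.271 − 36.4 = 25.871 mm
Gross irrigation = 25.871 / 0.68 = 38.046 mm
Volume = 38.046 mm × 264.2 ha × 10 = 100517.5 m³

101000 m³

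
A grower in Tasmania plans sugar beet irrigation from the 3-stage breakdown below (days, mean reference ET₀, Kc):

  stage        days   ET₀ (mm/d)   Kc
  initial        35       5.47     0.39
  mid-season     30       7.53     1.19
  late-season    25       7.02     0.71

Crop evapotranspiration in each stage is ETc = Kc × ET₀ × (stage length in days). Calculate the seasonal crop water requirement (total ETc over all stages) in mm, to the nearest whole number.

initial: 0.39 × 5.47 × 35 = 74.67 mm
mid-season: 1.19 × 7.53 × 30 = 268.82 mm
late-season: 0.71 × 7.02 × 25 = 124.61 mm
Seasonal total = 468.10 mm

468 mm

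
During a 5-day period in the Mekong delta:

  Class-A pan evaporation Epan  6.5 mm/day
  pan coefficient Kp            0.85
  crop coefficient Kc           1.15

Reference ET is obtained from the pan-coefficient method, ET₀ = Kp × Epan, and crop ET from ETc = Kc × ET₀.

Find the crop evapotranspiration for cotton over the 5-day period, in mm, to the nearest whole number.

ET₀ = 0.85 × 6.5 = 5.5250 mm/d
ETc = Kc × ET₀ = 1.15 × 5.5250 = 6.3538 mm/d
Over 5 days: 6.3538 × 5 = 31.769 mm

32 mm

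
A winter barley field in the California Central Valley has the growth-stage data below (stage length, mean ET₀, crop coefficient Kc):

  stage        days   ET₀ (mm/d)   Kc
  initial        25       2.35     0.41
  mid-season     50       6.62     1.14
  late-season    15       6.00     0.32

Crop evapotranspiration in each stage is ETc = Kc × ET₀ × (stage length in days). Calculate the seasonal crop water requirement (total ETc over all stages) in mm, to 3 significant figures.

430 mm

initial: 0.41 × 2.35 × 25 = 24.09 mm
mid-season: 1.14 × 6.62 × 50 = 377.34 mm
late-season: 0.32 × 6.00 × 15 = 28.80 mm
Seasonal total = 430.23 mm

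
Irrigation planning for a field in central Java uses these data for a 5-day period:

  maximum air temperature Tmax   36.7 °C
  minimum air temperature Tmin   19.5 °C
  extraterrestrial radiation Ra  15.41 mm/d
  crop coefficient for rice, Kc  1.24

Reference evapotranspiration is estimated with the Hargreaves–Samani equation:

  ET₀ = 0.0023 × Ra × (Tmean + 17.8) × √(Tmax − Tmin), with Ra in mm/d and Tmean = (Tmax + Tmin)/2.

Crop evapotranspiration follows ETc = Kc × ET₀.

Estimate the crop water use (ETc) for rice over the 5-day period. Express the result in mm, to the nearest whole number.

Tmean = (36.7 + 19.5)/2 = 28.10 °C
ET₀ = 0.0023 × 15.41 × (28.10 + 17.8) × √17.2 = 0.0023 × 15.41 × 45.90 × 4.1473 = 6.7470 mm/d
ETc = Kc × ET₀ = 1.24 × 6.7470 = 8.3663 mm/d
Over 5 days: 8.3663 × 5 = 41.832 mm

42 mm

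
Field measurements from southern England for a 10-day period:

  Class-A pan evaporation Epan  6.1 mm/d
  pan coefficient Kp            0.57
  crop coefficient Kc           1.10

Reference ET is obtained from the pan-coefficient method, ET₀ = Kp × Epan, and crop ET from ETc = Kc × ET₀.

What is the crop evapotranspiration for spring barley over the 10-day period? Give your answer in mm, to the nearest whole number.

38 mm

ET₀ = 0.57 × 6.1 = 3.4770 mm/d
ETc = Kc × ET₀ = 1.10 × 3.4770 = 3.8247 mm/d
Over 10 days: 3.8247 × 10 = 38.247 mm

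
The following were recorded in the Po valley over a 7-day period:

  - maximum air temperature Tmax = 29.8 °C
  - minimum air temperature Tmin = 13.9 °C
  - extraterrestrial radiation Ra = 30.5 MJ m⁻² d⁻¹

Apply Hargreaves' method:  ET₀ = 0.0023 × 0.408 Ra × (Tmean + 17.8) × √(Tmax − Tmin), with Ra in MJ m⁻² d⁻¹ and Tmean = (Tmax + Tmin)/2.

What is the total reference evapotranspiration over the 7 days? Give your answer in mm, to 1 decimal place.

31.7 mm

Tmean = (29.8 + 13.9)/2 = 21.85 °C
0.408 Ra = 0.408 × 30.5 = 12.4440 mm/d equivalent
ET₀ = 0.0023 × 12.4440 × (21.85 + 17.8) × √15.9 = 0.0023 × 12.4440 × 39.65 × 3.9875 = 4.5251 mm/d
Over 7 days: 4.5251 × 7 = 31.676 mm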